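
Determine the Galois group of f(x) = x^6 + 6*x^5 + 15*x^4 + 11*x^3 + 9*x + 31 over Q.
The polynomial f is an irreducible sextic over Q, so G = Gal(f/Q) is one of the 16 transitive subgroups 6T1, ..., 6T16 of S_6. The discriminant of f is -945145936107, which is not a perfect square, so G is not contained in A_6. The transitive groups of degree 6 not contained in A_6 are: C_6 (6T1, order 6), S_3 (6T2, order 6), D_6 (6T3, order 12), C_3 x S_3 (6T5, order 18), A_4 x C_2 (6T6, order 24), S_4 (6T8, order 24), S_3 x S_3 (6T9, order 36), S_4 x C_2 (6T11, order 48), (S_3 x S_3) : C_2 (6T13, order 72), PGL(2,5) (6T14, order 120), S_6 (6T16, order 720). By Dedekind's theorem, for a prime p not dividing disc(f) the degrees of the irreducible factors of f mod p form the cycle type of an element of G. Factoring f modulo the 27 such primes p <= 127 (skipping 3, 17, 19, 43, which divide the discriminant), each new pattern first appears at: mod 2: f = (x^6 + x^4 + x^3 + x + 1), pattern 6; mod 7: f = (x + 1)(x^2 + 2x + 5)(x^3 + 3x^2 + 6x + 2), pattern 3+2+1; mod 11: f = (x^2 + 9)(x^4 + 6x^3 + 6x^2 + x + 1), pattern 4+2; mod 13: f = (x + 8)(x + 10)(x^2 + 6x + 7)(x^2 + 8x + 5), pattern 2+2+1+1; mod 61: f = (x + 13)(x + 27)(x + 42)(x + 56)(x^2 + 51x + 18), pattern 2+1+1+1+1; mod 97: f = (x + 39)(x + 73)(x + 85)(x^3 + 3x^2 + 55x + 13), pattern 3+1+1+1; mod 113: f = (x^2 + 2x + 38)(x^2 + 54x + 86)(x^2 + 63x + 97), pattern 2+2+2; mod 127: f = (x^3 + 3x^2 + 52x + 26)(x^3 + 3x^2 + 81x + 94), pattern 3+3. No other pattern occurs in this range, so the set of observed cycle types is {6, 3+2+1, 4+2, 2+2+1+1, 2+1+1+1+1, 3+1+1+1, 2+2+2, 3+3}. The candidates containing elements of all these cycle types are (S_3 x S_3) : C_2 (6T13) of order 72, S_6 (6T16) of order 720; the others are excluded. The observed types are precisely the cycle types that occur in (S_3 x S_3) : C_2 (6T13) (apart from the identity). Each of the other remaining candidates has further cycle types, and by the Chebotarev density theorem the matching factorization patterns would occur for a proportion of primes equal to their share of the group: S_6 (6T16) additionally contains elements of type 5+1, 4+1+1 (234 of its 720 elements, about 32% of primes). None of the 27 primes tested shows any such pattern (for each of these groups the chance of that is below 10^-4), which rules them out. Hence G = (S_3 x S_3) : C_2 (6T13), of order 72.

6T13: (S_3 x S_3) : C_2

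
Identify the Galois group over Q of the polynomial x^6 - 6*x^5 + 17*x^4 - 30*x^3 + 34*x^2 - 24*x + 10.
The polynomial f is an irreducible sextic over Q, so G = Gal(f/Q) is one of the 16 transitive subgroups 6T1, ..., 6T16 of S_6. The discriminant of f is -187648, which is not a perfect square, so G is not contained in A_6. The transitive groups of degree 6 not contained in A_6 are: C_6 (6T1, order 6), S_3 (6T2, order 6), D_6 (6T3, order 12), C_3 x S_3 (6T5, order 18), A_4 x C_2 (6T6, order 24), S_4 (6T8, order 24), S_3 x S_3 (6T9, order 36), S_4 x C_2 (6T11, order 48), (S_3 x S_3) : C_2 (6T13, order 72), PGL(2,5) (6T14, order 120), S_6 (6T16, order 720). By Dedekind's theorem, for a prime p not dividing disc(f) the degrees of the irreducible factors of f mod p form the cycle type of an element of G. Factoring f modulo the 29 such primes p <= 113 (skipping 2, which divides the discriminant), each new pattern first appears at: mod 3: f = (x^6 + 2x^4 + x^2 + 1), pattern 6; mod 5: f = (x)(x^2 + 2x + 4)(x^3 + 2x^2 + 4x + 4), pattern 3+2+1; mod 7: f = (x^2 + 6x + 6)(x^4 + 2x^3 + 6x^2 + 6x + 4), pattern 4+2; mod 17: f = (x^3 + 14x^2 + 4x + 1)(x^3 + 14x^2 + 4x + 10), pattern 3+3; mod 19: f = (x^2 + x + 10)(x^2 + 5x + 18)(x^2 + 7x + 18), pattern 2+2+2; mod 37: f = (x + 2)(x + 15)(x^2 + 19x + 15)(x^2 + 32x + 14), pattern 2+2+1+1; mod 41: f = (x + 18)(x + 23)(x + 38)(x^3 + 38x^2 + 4x + 6), pattern 3+1+1+1; mod 113: f = (x + 33)(x + 89)(x + 91)(x + 101)(x^2 + 19x + 83), pattern 2+1+1+1+1. No other pattern occurs in this range, so the set of observed cycle types is {6, 3+2+1, 4+2, 3+3, 2+2+2, 2+2+1+1, 3+1+1+1, 2+1+1+1+1}. The candidates containing elements of all these cycle types are (S_3 x S_3) : C_2 (6T13) of order 72, S_6 (6T16) of order 720; the others are excluded. The observed types are precisely the cycle types that occur in (S_3 x S_3) : C_2 (6T13) (apart from the identity). Each of the other remaining candidates has further cycle types, and by the Chebotarev density theorem the matching factorization patterns would occur for a proportion of primes equal to their share of the group: S_6 (6T16) additionally contains elements of type 5+1, 4+1+1 (234 of its 720 elements, about 32% of primes). None of the 29 primes tested shows any such pattern (for each of these groups the chance of that is below 10^-4), which rules them out. Hence G = (S_3 x S_3) : C_2 (6T13), of order 72.

(S_3 x S_3) : C_2 (also written G72)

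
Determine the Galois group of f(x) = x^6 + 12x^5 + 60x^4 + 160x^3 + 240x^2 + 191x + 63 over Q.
S_6 (order 720)

The polynomial f is an irreducible sextic over Q, so G = Gal(f/Q) is one of the 16 transitive subgroups 6T1, ..., 6T16 of S_6. The discriminant of f is -43531, which is not a perfect square, so G is not contained in A_6. The transitive groups of degree 6 not contained in A_6 are: C_6 (6T1, order 6), S_3 (6T2, order 6), D_6 (6T3, order 12), C_3 x S_3 (6T5, order 18), A_4 x C_2 (6T6, order 24), S_4 (6T8, order 24), S_3 x S_3 (6T9, order 36), S_4 x C_2 (6T11, order 48), (S_3 x S_3) : C_2 (6T13, order 72), PGL(2,5) (6T14, order 120), S_6 (6T16, order 720). By Dedekind's theorem, for a prime p not dividing disc(f) the degrees of the irreducible factors of f mod p form the cycle type of an element of G. Factoring f modulo the 4 such primes p <= 7, each new pattern first appears at: mod 2: f = (x^6 + x + 1), pattern 6; mod 3: f = (x)(x^2 + 2x + 2)(x^3 + x^2 + 2x + 1), pattern 3+2+1; mod 5: f = (x^3 + 3x^2 + 2)(x^3 + 4x^2 + 3x + 4), pattern 3+3; mod 7: f = (x)(x^5 + 5x^4 + 4x^3 + 6x^2 + 2x + 2), pattern 5+1. No other pattern occurs in this range, so the set of observed cycle types is {6, 3+2+1, 3+3, 5+1}. Among the candidates above, the only group containing elements of all these cycle types is S_6 (6T16); every other candidate lacks at least one of them. Hence G = S_6 (6T16), of order 720.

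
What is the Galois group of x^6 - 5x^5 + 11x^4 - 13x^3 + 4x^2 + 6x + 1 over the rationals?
The polynomial f is an irreducible sextic over Q, so G = Gal(f/Q) is one of the 16 transitive subgroups 6T1, ..., 6T16 of S_6. The discriminant of f is 525625 = 725^2, a perfect square, so G is contained in A_6. The transitive groups of degree 6 contained in A_6 are: A_4 (6T4, order 12), S_4 (6T7, order 24), (C_3 x C_3) : C_4 (6T10, order 36), PSL(2,5) (6T12, order 60), A_6 (6T15, order 360). By Dedekind's theorem, for a prime p not dividing disc(f) the degrees of the irreducible factors of f mod p form the cycle type of an element of G. Factoring f modulo the 19 such primes p <= 73 (skipping 5, 29, which divide the discriminant), each new pattern first appears at: mod 2: f = (x^2 + x + 1)(x^4 + x + 1), pattern 4+2; mod 11: f = (x^3 + x^2 + 3x + 1)(x^3 + 5x^2 + 3x + 1), pattern 3+3; mod 19: f = (x + 10)(x + 11)(x^2 + 2x + 2)(x^2 + 10x + 7), pattern 2+2+1+1; mod 61: f = (x + 27)(x + 34)(x + 41)(x^3 + 15x^2 + 3x + 1), pattern 3+1+1+1. No other pattern occurs in this range, so the set of observed cycle types is {4+2, 3+3, 2+2+1+1, 3+1+1+1}. The candidates containing elements of all these cycle types are (C_3 x C_3) : C_4 (6T10) of order 36, A_6 (6T15) of order 360; the others are excluded. The observed types are precisely the cycle types that occur in (C_3 x C_3) : C_4 (6T10) (apart from the identity). Each of the other remaining candidates has further cycle types, and by the Chebotarev density theorem the matching factorization patterns would occur for a proportion of primes equal to their share of the group: A_6 (6T15) additionally contains elements of type 5+1 (144 of its 360 elements, about 40% of primes). None of the 19 primes tested shows any such pattern (for each of these groups the chance of that is below 10^-4), which rules them out. Hence G = (C_3 x C_3) : C_4 (6T10), of order 36.

(C_3 x C_3) : C_4, the transitive group 6T10 of order 36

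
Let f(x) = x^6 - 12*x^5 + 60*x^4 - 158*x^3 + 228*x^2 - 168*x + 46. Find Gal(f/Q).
The polynomial f is an irreducible sextic over Q, so G = Gal(f/Q) is one of the 16 transitive subgroups 6T1, ..., 6T16 of S_6. The discriminant of f is 5038848, which is not a perfect square, so G is not contained in A_6. The transitive groups of degree 6 not contained in A_6 are: C_6 (6T1, order 6), S_3 (6T2, order 6), D_6 (6T3, order 12), C_3 x S_3 (6T5, order 18), A_4 x C_2 (6T6, order 24), S_4 (6T8, order 24), S_3 x S_3 (6T9, order 36), S_4 x C_2 (6T11, order 48), (S_3 x S_3) : C_2 (6T13, order 72), PGL(2,5) (6T14, order 120), S_6 (6T16, order 720). By Dedekind's theorem, for a prime p not dividing disc(f) the degrees of the irreducible factors of f mod p form the cycle type of an element of G. Factoring f modulo the 23 such primes p <= 97 (skipping 2, 3, which divide the discriminant), each new pattern first appears at: mod 5: f = (x^6 + 3x^5 + 2x^3 + 3x^2 + 2x + 1), pattern 6; mod 11: f = (x + 4)(x + 6)(x^2 + x + 8)(x^2 + 10x + 7), pattern 2+2+1+1; mod 13: f = (x + 5)(x + 6)(x + 9)(x^3 + 7x^2 + 12x + 2), pattern 3+1+1+1; mod 31: f = (x^2 + 13x + 28)(x^2 + 18x + 2)(x^2 + 19x + 13), pattern 2+2+2; mod 97: f = (x^3 + 91x^2 + 12x + 3)(x^3 + 91x^2 + 12x + 80), pattern 3+3. No other pattern occurs in this range, so the set of observed cycle types is {6, 2+2+1+1, 3+1+1+1, 2+2+2, 3+3}. The candidates containing elements of all these cycle types are S_3 x S_3 (6T9) of order 36, (S_3 x S_3) : C_2 (6T13) of order 72, S_6 (6T16) of order 720; the others are excluded. The observed types are precisely the cycle types that occur in S_3 x S_3 (6T9) (apart from the identity). Each of the other remaining candidates has further cycle types, and by the Chebotarev density theorem the matching factorization patterns would occur for a proportion of primes equal to their share of the group: (S_3 x S_3) : C_2 (6T13) additionally contains elements of type 4+2, 3+2+1, 2+1+1+1+1 (36 of its 72 elements, about 50% of primes); S_6 (6T16) additionally contains elements of type 5+1, 4+2, 4+1+1, 3+2+1, 2+1+1+1+1 (459 of its 720 elements, about 64% of primes). None of the 23 primes tested shows any such pattern (for each of these groups the chance of that is below 10^-4), which rules them out. Hence G = S_3 x S_3 (6T9), of order 36.

6T9: S_3 x S_3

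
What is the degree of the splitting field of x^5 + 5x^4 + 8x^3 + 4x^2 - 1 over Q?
The degree of the splitting field over Q equals the order of the Galois group, so first determine the group. The polynomial f is an irreducible quintic over Q, so G = Gal(f/Q) is a transitive subgroup of S_5: one of C_5 (5T1, order 5), D_5 (5T2, order 10), F_20 (5T3, order 20), A_5 (5T4, order 60) or S_5 (5T5, order 120). The discriminant of f is 2869, which is not a perfect square, so G is not contained in A_5. The transitive groups of degree 5 not contained in A_5 are: F_20 (5T3, order 20), S_5 (5T5, order 120). By Dedekind's theorem, for a prime p not dividing disc(f) the degrees of the irreducible factors of f mod p form the cycle type of an element of G. Factoring f modulo the first such prime p = 2, each new pattern first appears at: mod 2: f = (x^2 + x + 1)(x^3 + x + 1), pattern 3+2. No other pattern occurs in this range, so the set of observed cycle types is {3+2}. Among the candidates above, the only group containing elements of all these cycle types is S_5 (5T5) — F_20 (5T3) lacks at least one of them. Hence G = S_5 (5T5), of order 120. The Galois group S_5 (5T5) has order 120, so the splitting field has degree 120 over Q.

120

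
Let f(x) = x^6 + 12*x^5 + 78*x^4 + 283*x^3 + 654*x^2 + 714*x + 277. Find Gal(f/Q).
The polynomial f is an irreducible sextic over Q, so G = Gal(f/Q) is one of the 16 transitive subgroups 6T1, ..., 6T16 of S_6. The discriminant of f is -401254544639403, which is not a perfect square, so G is not contained in A_6. The transitive groups of degree 6 not contained in A_6 are: C_6 (6T1, order 6), S_3 (6T2, order 6), D_6 (6T3, order 12), C_3 x S_3 (6T5, order 18), A_4 x C_2 (6T6, order 24), S_4 (6T8, order 24), S_3 x S_3 (6T9, order 36), S_4 x C_2 (6T11, order 48), (S_3 x S_3) : C_2 (6T13, order 72), PGL(2,5) (6T14, order 120), S_6 (6T16, order 720). By Dedekind's theorem, for a prime p not dividing disc(f) the degrees of the irreducible factors of f mod p form the cycle type of an element of G. Factoring f modulo the 33 such primes p <= 151 (skipping 3, 7, 13, which divide the discriminant), each new pattern first appears at: mod 2: f = (x^6 + x^3 + 1), pattern 6; mod 17: f = (x^2 + 5x + 13)(x^2 + 10x + 5)(x^2 + 14x + 4), pattern 2+2+2; mod 19: f = (x^3 + 6x^2 + 9x + 11)(x^3 + 6x^2 + 14x + 1), pattern 3+3; mod 31: f = (x + 5)(x + 11)(x + 21)(x^3 + 6x^2 + 23x + 23), pattern 3+1+1+1; mod 73: f = (x + 3)(x + 13)(x + 19)(x + 25)(x + 47)(x + 51), pattern 1+1+1+1+1+1. No other pattern occurs in this range, so the set of observed cycle types is {6, 2+2+2, 3+3, 3+1+1+1, 1+1+1+1+1+1}. The candidates containing elements of all these cycle types are C_3 x S_3 (6T5) of order 18, S_3 x S_3 (6T9) of order 36, (S_3 x S_3) : C_2 (6T13) of order 72, S_6 (6T16) of order 720; the others are excluded. The observed types are precisely the cycle types that occur in C_3 x S_3 (6T5). Each of the other remaining candidates has further cycle types, and by the Chebotarev density theorem the matching factorization patterns would occur for a proportion of primes equal to their share of the group: S_3 x S_3 (6T9) additionally contains elements of type 2+2+1+1 (9 of its 36 elements, about 25% of primes); (S_3 x S_3) : C_2 (6T13) additionally contains elements of type 4+2, 3+2+1, 2+2+1+1, 2+1+1+1+1 (45 of its 72 elements, about 62% of primes); S_6 (6T16) additionally contains elements of type 5+1, 4+2, 4+1+1, 3+2+1, 2+2+1+1, 2+1+1+1+1 (504 of its 720 elements, about 70% of primes). None of the 33 primes tested shows any such pattern (for each of these groups the chance of that is below 10^-4), which rules them out. Hence G = C_3 x S_3 (6T5), of order 18.

C_3 x S_3 (also written G18)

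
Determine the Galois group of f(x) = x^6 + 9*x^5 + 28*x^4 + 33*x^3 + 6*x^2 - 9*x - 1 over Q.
The polynomial f is an irreducible sextic over Q, so G = Gal(f/Q) is one of the 16 transitive subgroups 6T1, ..., 6T16 of S_6. The discriminant of f is 810448, which is not a perfect square, so G is not contained in A_6. The transitive groups of degree 6 not contained in A_6 are: C_6 (6T1, order 6), S_3 (6T2, order 6), D_6 (6T3, order 12), C_3 x S_3 (6T5, order 18), A_4 x C_2 (6T6, order 24), S_4 (6T8, order 24), S_3 x S_3 (6T9, order 36), S_4 x C_2 (6T11, order 48), (S_3 x S_3) : C_2 (6T13, order 72), PGL(2,5) (6T14, order 120), S_6 (6T16, order 720). By Dedekind's theorem, for a prime p not dividing disc(f) the degrees of the irreducible factors of f mod p form the cycle type of an element of G. Factoring f modulo the 23 such primes p <= 97 (skipping 2, 37, which divide the discriminant), each new pattern first appears at: mod 3: f = (x^3 + x^2 + x + 2)(x^3 + 2x^2 + x + 1), pattern 3+3; mod 5: f = (x^2 + 2x + 3)(x^2 + 3x + 3)(x^2 + 4x + 1), pattern 2+2+2; mod 67: f = (x + 4)(x + 20)(x + 32)(x + 38)(x + 50)(x + 66), pattern 1+1+1+1+1+1. No other pattern occurs in this range, so the set of observed cycle types is {3+3, 2+2+2, 1+1+1+1+1+1}. The candidates containing elements of all these cycle types are C_6 (6T1) of order 6, S_3 (6T2) of order 6, D_6 (6T3) of order 12, C_3 x S_3 (6T5) of order 18, A_4 x C_2 (6T6) of order 24, S_4 (6T8) of order 24, S_3 x S_3 (6T9) of order 36, S_4 x C_2 (6T11) of order 48, (S_3 x S_3) : C_2 (6T13) of order 72, PGL(2,5) (6T14) of order 120, S_6 (6T16) of order 720; the others are excluded. The observed types are precisely the cycle types that occur in S_3 (6T2). Each of the other remaining candidates has further cycle types, and by the Chebotarev density theorem the matching factorization patterns would occur for a proportion of primes equal to their share of the group: C_6 (6T1) additionally contains elements of type 6 (2 of its 6 elements, about 33% of primes); D_6 (6T3) additionally contains elements of type 6, 2+2+1+1 (5 of its 12 elements, about 42% of primes); C_3 x S_3 (6T5) additionally contains elements of type 6, 3+1+1+1 (10 of its 18 elements, about 56% of primes); A_4 x C_2 (6T6) additionally contains elements of type 6, 2+2+1+1, 2+1+1+1+1 (14 of its 24 elements, about 58% of primes); S_4 (6T8) additionally contains elements of type 4+1+1, 2+2+1+1 (9 of its 24 elements, about 38% of primes); S_3 x S_3 (6T9) additionally contains elements of type 6, 3+1+1+1, 2+2+1+1 (25 of its 36 elements, about 69% of primes); S_4 x C_2 (6T11) additionally contains elements of type 6, 4+2, 4+1+1, 2+2+1+1, 2+1+1+1+1 (32 of its 48 elements, about 67% of primes); (S_3 x S_3) : C_2 (6T13) additionally contains elements of type 6, 4+2, 3+2+1, 3+1+1+1, 2+2+1+1, 2+1+1+1+1 (61 of its 72 elements, about 85% of primes); PGL(2,5) (6T14) additionally contains elements of type 6, 5+1, 4+1+1, 2+2+1+1 (89 of its 120 elements, about 74% of primes); S_6 (6T16) additionally contains elements of type 6, 5+1, 4+2, 4+1+1, 3+2+1, 3+1+1+1, 2+2+1+1, 2+1+1+1+1 (664 of its 720 elements, about 92% of primes). None of the 23 primes tested shows any such pattern (for each of these groups the chance of that is below 10^-4), which rules them out. Hence G = S_3 (6T2), of order 6.

S_3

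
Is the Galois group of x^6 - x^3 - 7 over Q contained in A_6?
The polynomial is irreducible of degree 6 over Q. Its discriminant is 871199469, which is not a perfect square. A Galois group lies in the alternating group exactly when the discriminant is a square in Q, so the Galois group (S_3 x S_3) is not contained in A_6.

No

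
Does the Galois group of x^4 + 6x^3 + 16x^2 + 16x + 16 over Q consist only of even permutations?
The polynomial is irreducible of degree 4 over Q. Its discriminant is 512000, which is not a perfect square. A Galois group lies in the alternating group exactly when the discriminant is a square in Q, so the Galois group (C_4) is not contained in A_4.

No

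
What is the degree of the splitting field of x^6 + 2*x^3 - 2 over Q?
The degree of the splitting field over Q equals the order of the Galois group, so first determine the group. The polynomial f is an irreducible sextic over Q, so G = Gal(f/Q) is one of the 16 transitive subgroups 6T1, ..., 6T16 of S_6. The discriminant of f is 5038848, which is not a perfect square, so G is not contained in A_6. The transitive groups of degree 6 not contained in A_6 are: C_6 (6T1, order 6), S_3 (6T2, order 6), D_6 (6T3, order 12), C_3 x S_3 (6T5, order 18), A_4 x C_2 (6T6, order 24), S_4 (6T8, order 24), S_3 x S_3 (6T9, order 36), S_4 x C_2 (6T11, order 48), (S_3 x S_3) : C_2 (6T13, order 72), PGL(2,5) (6T14, order 120), S_6 (6T16, order 720). By Dedekind's theorem, for a prime p not dividing disc(f) the degrees of the irreducible factors of f mod p form the cycle type of an element of G. Factoring f modulo the 23 such primes p <= 97 (skipping 2, 3, which divide the discriminant), each new pattern first appears at: mod 5: f = (x^6 + 2x^3 + 3), pattern 6; mod 11: f = (x + 6)(x + 8)(x^2 + 3x + 9)(x^2 + 5x + 3), pattern 2+2+1+1; mod 13: f = (x + 7)(x + 8)(x + 11)(x^3 + 10), pattern 3+1+1+1; mod 31: f = (x^2 + 17x + 27)(x^2 + 22x + 11)(x^2 + 23x + 24), pattern 2+2+2; mod 97: f = (x^3 + 11)(x^3 + 88), pattern 3+3. No other pattern occurs in this range, so the set of observed cycle types is {6, 2+2+1+1, 3+1+1+1, 2+2+2, 3+3}. The candidates containing elements of all these cycle types are S_3 x S_3 (6T9) of order 36, (S_3 x S_3) : C_2 (6T13) of order 72, S_6 (6T16) of order 720; the others are excluded. The observed types are precisely the cycle types that occur in S_3 x S_3 (6T9) (apart from the identity). Each of the other remaining candidates has further cycle types, and by the Chebotarev density theorem the matching factorization patterns would occur for a proportion of primes equal to their share of the group: (S_3 x S_3) : C_2 (6T13) additionally contains elements of type 4+2, 3+2+1, 2+1+1+1+1 (36 of its 72 elements, about 50% of primes); S_6 (6T16) additionally contains elements of type 5+1, 4+2, 4+1+1, 3+2+1, 2+1+1+1+1 (459 of its 720 elements, about 64% of primes). None of the 23 primes tested shows any such pattern (for each of these groups the chance of that is below 10^-4), which rules them out. Hence G = S_3 x S_3 (6T9), of order 36. The Galois group S_3 x S_3 (6T9) has order 36, so the splitting field has degree 36 over Q.

36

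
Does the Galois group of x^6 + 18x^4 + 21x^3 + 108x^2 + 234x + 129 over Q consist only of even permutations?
No

The polynomial is irreducible of degree 6 over Q. Its discriminant is -401254544639403, which is not a perfect square. A Galois group lies in the alternating group exactly when the discriminant is a square in Q, so the Galois group (C_3 x S_3) is not contained in A_6.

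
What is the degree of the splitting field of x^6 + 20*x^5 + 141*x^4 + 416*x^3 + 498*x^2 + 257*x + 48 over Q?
The degree of the splitting field over Q equals the order of the Galois group, so first determine the group. The polynomial f is an irreducible sextic over Q, so G = Gal(f/Q) is one of the 16 transitive subgroups 6T1, ..., 6T16 of S_6. The discriminant of f is 30991489 = 5567^2, a perfect square, so G is contained in A_6. The transitive groups of degree 6 contained in A_6 are: A_4 (6T4, order 12), S_4 (6T7, order 24), (C_3 x C_3) : C_4 (6T10, order 36), PSL(2,5) (6T12, order 60), A_6 (6T15, order 360). By Dedekind's theorem, for a prime p not dividing disc(f) the degrees of the irreducible factors of f mod p form the cycle type of an element of G. Factoring f modulo the 21 such primes p <= 79 (skipping 19, which divides the discriminant), each new pattern first appears at: mod 2: f = (x)(x^5 + x^3 + 1), pattern 5+1; mod 7: f = (x^3 + x^2 + 3x + 5)(x^3 + 5x^2 + 4), pattern 3+3; mod 61: f = (x + 2)(x + 3)(x^2 + 36x + 13)(x^2 + 40x + 10), pattern 2+2+1+1. No other pattern occurs in this range, so the set of observed cycle types is {5+1, 3+3, 2+2+1+1}. The candidates containing elements of all these cycle types are PSL(2,5) (6T12) of order 60, A_6 (6T15) of order 360; the others are excluded. The observed types are precisely the cycle types that occur in PSL(2,5) (6T12) (apart from the identity). Each of the other remaining candidates has further cycle types, and by the Chebotarev density theorem the matching factorization patterns would occur for a proportion of primes equal to their share of the group: A_6 (6T15) additionally contains elements of type 4+2, 3+1+1+1 (130 of its 360 elements, about 36% of primes). None of the 21 primes tested shows any such pattern (for each of these groups the chance of that is below 10^-4), which rules them out. Hence G = PSL(2,5) (6T12), of order 60. The Galois group PSL(2,5) (6T12) has order 60, so the splitting field has degree 60 over Q.

60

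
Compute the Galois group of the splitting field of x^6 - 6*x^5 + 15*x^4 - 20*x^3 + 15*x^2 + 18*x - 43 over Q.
The polynomial f is an irreducible sextic over Q, so G = Gal(f/Q) is one of the 16 transitive subgroups 6T1, ..., 6T16 of S_6. The discriminant of f is 746496000000 = 864000^2, a perfect square, so G is contained in A_6. The transitive groups of degree 6 contained in A_6 are: A_4 (6T4, order 12), S_4 (6T7, order 24), (C_3 x C_3) : C_4 (6T10, order 36), PSL(2,5) (6T12, order 60), A_6 (6T15, order 360). By Dedekind's theorem, for a prime p not dividing disc(f) the degrees of the irreducible factors of f mod p form the cycle type of an element of G. Factoring f modulo the 6 such primes p <= 23 (skipping 2, 3, 5, which divide the discriminant), each new pattern first appears at: mod 7: f = (x + 2)(x^5 + 6x^4 + 3x^3 + 2x^2 + 4x + 3), pattern 5+1; mod 23: f = (x + 6)(x + 11)(x + 20)(x^3 + 3x^2 + 4x + 8), pattern 3+1+1+1. No other pattern occurs in this range, so the set of observed cycle types is {5+1, 3+1+1+1}. Among the candidates above, the only group containing elements of all these cycle types is A_6 (6T15) — each of A_4 (6T4), S_4 (6T7), (C_3 x C_3) : C_4 (6T10), PSL(2,5) (6T12) lacks at least one of them. Hence G = A_6 (6T15), of order 360.

A_6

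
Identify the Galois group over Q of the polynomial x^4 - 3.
D_4 (also written D4)

The polynomial is an irreducible quartic over Q and its discriminant is -6912, which is not a perfect square, so the Galois group is not contained in A_4. The resolvent cubic y^3 + 12*y has exactly one rational root, so the Galois group is C_4 or D_4. The quartic remains irreducible over Q(sqrt(disc)), so the group is D_4.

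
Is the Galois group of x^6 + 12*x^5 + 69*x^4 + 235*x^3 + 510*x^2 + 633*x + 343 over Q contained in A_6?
No

The polynomial is irreducible of degree 6 over Q. Its discriminant is -23505167939067, which is not a perfect square. A Galois group lies in the alternating group exactly when the discriminant is a square in Q, so the Galois group (C_3 x S_3) is not contained in A_6.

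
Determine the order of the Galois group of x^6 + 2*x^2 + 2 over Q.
The degree of the splitting field over Q equals the order of the Galois group, so first determine the group. The polynomial f is an irreducible sextic over Q, so G = Gal(f/Q) is one of the 16 transitive subgroups 6T1, ..., 6T16 of S_6. The discriminant of f is -2508800, which is not a perfect square, so G is not contained in A_6. The transitive groups of degree 6 not contained in A_6 are: C_6 (6T1, order 6), S_3 (6T2, order 6), D_6 (6T3, order 12), C_3 x S_3 (6T5, order 18), A_4 x C_2 (6T6, order 24), S_4 (6T8, order 24), S_3 x S_3 (6T9, order 36), S_4 x C_2 (6T11, order 48), (S_3 x S_3) : C_2 (6T13, order 72), PGL(2,5) (6T14, order 120), S_6 (6T16, order 720). By Dedekind's theorem, for a prime p not dividing disc(f) the degrees of the irreducible factors of f mod p form the cycle type of an element of G. Factoring f modulo the 17 such primes p <= 71 (skipping 2, 5, 7, which divide the discriminant), each new pattern first appears at: mod 3: f = (x^3 + x^2 + 2x + 1)(x^3 + 2x^2 + 2x + 2), pattern 3+3; mod 13: f = (x^6 + 2x^2 + 2), pattern 6; mod 19: f = (x^2 + 5)(x^4 + 14x^2 + 8), pattern 4+2; mod 23: f = (x + 11)(x + 12)(x^4 + 6x^2 + 15), pattern 4+1+1; mod 53: f = (x^2 + 45)(x^2 + 11x + 38)(x^2 + 42x + 38), pattern 2+2+2; mod 59: f = (x + 4)(x + 55)(x^2 + 5x + 50)(x^2 + 54x + 50), pattern 2+2+1+1; mod 71: f = (x + 8)(x + 11)(x + 60)(x + 63)(x^2 + 43), pattern 2+1+1+1+1. No other pattern occurs in this range, so the set of observed cycle types is {3+3, 6, 4+2, 4+1+1, 2+2+2, 2+2+1+1, 2+1+1+1+1}. The candidates containing elements of all these cycle types are S_4 x C_2 (6T11) of order 48, S_6 (6T16) of order 720; the others are excluded. The observed types are precisely the cycle types that occur in S_4 x C_2 (6T11) (apart from the identity). Each of the other remaining candidates has further cycle types, and by the Chebotarev density theorem the matching factorization patterns would occur for a proportion of primes equal to their share of the group: S_6 (6T16) additionally contains elements of type 5+1, 3+2+1, 3+1+1+1 (304 of its 720 elements, about 42% of primes). None of the 17 primes tested shows any such pattern (for each of these groups the chance of that is below 10^-4), which rules them out. Hence G = S_4 x C_2 (6T11), of order 48. The Galois group S_4 x C_2 (6T11) has order 48, so the splitting field has degree 48 over Q.

48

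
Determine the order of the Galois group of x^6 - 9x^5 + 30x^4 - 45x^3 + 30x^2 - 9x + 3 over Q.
6

The degree of the splitting field over Q equals the order of the Galois group, so first determine the group. The polynomial f is an irreducible sextic over Q, so G = Gal(f/Q) is one of the 16 transitive subgroups 6T1, ..., 6T16 of S_6. The discriminant of f is -34992, which is not a perfect square, so G is not contained in A_6. The transitive groups of degree 6 not contained in A_6 are: C_6 (6T1, order 6), S_3 (6T2, order 6), D_6 (6T3, order 12), C_3 x S_3 (6T5, order 18), A_4 x C_2 (6T6, order 24), S_4 (6T8, order 24), S_3 x S_3 (6T9, order 36), S_4 x C_2 (6T11, order 48), (S_3 x S_3) : C_2 (6T13, order 72), PGL(2,5) (6T14, order 120), S_6 (6T16, order 720). By Dedekind's theorem, for a prime p not dividing disc(f) the degrees of the irreducible factors of f mod p form the cycle type of an element of G. Factoring f modulo the 23 such primes p <= 97 (skipping 2, 3, which divide the discriminant), each new pattern first appears at: mod 5: f = (x^2 + 2)(x^2 + 2x + 4)(x^2 + 4x + 1), pattern 2+2+2; mod 7: f = (x^3 + 5x + 2)(x^3 + 5x^2 + 4x + 5), pattern 3+3; mod 31: f = (x + 2)(x + 6)(x + 8)(x + 20)(x + 22)(x + 26), pattern 1+1+1+1+1+1. No other pattern occurs in this range, so the set of observed cycle types is {2+2+2, 3+3, 1+1+1+1+1+1}. The candidates containing elements of all these cycle types are C_6 (6T1) of order 6, S_3 (6T2) of order 6, D_6 (6T3) of order 12, C_3 x S_3 (6T5) of order 18, A_4 x C_2 (6T6) of order 24, S_4 (6T8) of order 24, S_3 x S_3 (6T9) of order 36, S_4 x C_2 (6T11) of order 48, (S_3 x S_3) : C_2 (6T13) of order 72, PGL(2,5) (6T14) of order 120, S_6 (6T16) of order 720; the others are excluded. The observed types are precisely the cycle types that occur in S_3 (6T2). Each of the other remaining candidates has further cycle types, and by the Chebotarev density theorem the matching factorization patterns would occur for a proportion of primes equal to their share of the group: C_6 (6T1) additionally contains elements of type 6 (2 of its 6 elements, about 33% of primes); D_6 (6T3) additionally contains elements of type 6, 2+2+1+1 (5 of its 12 elements, about 42% of primes); C_3 x S_3 (6T5) additionally contains elements of type 6, 3+1+1+1 (10 of its 18 elements, about 56% of primes); A_4 x C_2 (6T6) additionally contains elements of type 6, 2+2+1+1, 2+1+1+1+1 (14 of its 24 elements, about 58% of primes); S_4 (6T8) additionally contains elements of type 4+1+1, 2+2+1+1 (9 of its 24 elements, about 38% of primes); S_3 x S_3 (6T9) additionally contains elements of type 6, 3+1+1+1, 2+2+1+1 (25 of its 36 elements, about 69% of primes); S_4 x C_2 (6T11) additionally contains elements of type 6, 4+2, 4+1+1, 2+2+1+1, 2+1+1+1+1 (32 of its 48 elements, about 67% of primes); (S_3 x S_3) : C_2 (6T13) additionally contains elements of type 6, 4+2, 3+2+1, 3+1+1+1, 2+2+1+1, 2+1+1+1+1 (61 of its 72 elements, about 85% of primes); PGL(2,5) (6T14) additionally contains elements of type 6, 5+1, 4+1+1, 2+2+1+1 (89 of its 120 elements, about 74% of primes); S_6 (6T16) additionally contains elements of type 6, 5+1, 4+2, 4+1+1, 3+2+1, 3+1+1+1, 2+2+1+1, 2+1+1+1+1 (664 of its 720 elements, about 92% of primes). None of the 23 primes tested shows any such pattern (for each of these groups the chance of that is below 10^-4), which rules them out. Hence G = S_3 (6T2), of order 6. The Galois group S_3 (6T2) has order 6, so the splitting field has degree 6 over Q.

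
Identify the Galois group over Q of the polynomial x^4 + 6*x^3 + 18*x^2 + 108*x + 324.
The polynomial is an irreducible quartic over Q and its discriminant is 1224440064 = 34992^2, a perfect square, so the Galois group is contained in A_4. The resolvent cubic y^3 - 18*y^2 - 648*y splits completely over Q, which gives the Klein four-group V_4.

V_4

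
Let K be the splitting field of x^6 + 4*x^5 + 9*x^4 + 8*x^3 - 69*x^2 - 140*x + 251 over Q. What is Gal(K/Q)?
(C_3 x C_3) : C_4

The polynomial f is an irreducible sextic over Q, so G = Gal(f/Q) is one of the 16 transitive subgroups 6T1, ..., 6T16 of S_6. The discriminant of f is 564385546240000 = 23756800^2, a perfect square, so G is contained in A_6. The transitive groups of degree 6 contained in A_6 are: A_4 (6T4, order 12), S_4 (6T7, order 24), (C_3 x C_3) : C_4 (6T10, order 36), PSL(2,5) (6T12, order 60), A_6 (6T15, order 360). By Dedekind's theorem, for a prime p not dividing disc(f) the degrees of the irreducible factors of f mod p form the cycle type of an element of G. Factoring f modulo the 19 such primes p <= 79 (skipping 2, 5, 29, which divide the discriminant), each new pattern first appears at: mod 3: f = (x^2 + 2x + 2)(x^4 + 2x^3 + x + 1), pattern 4+2; mod 11: f = (x^3 + 6x^2 + 8x + 10)(x^3 + 9x^2 + 2x + 2), pattern 3+3; mod 19: f = (x + 15)(x + 17)(x^2 + 13x + 13)(x^2 + 16x + 11), pattern 2+2+1+1; mod 61: f = (x + 6)(x + 39)(x + 53)(x^3 + 28x^2 + 14x + 10), pattern 3+1+1+1. No other pattern occurs in this range, so the set of observed cycle types is {4+2, 3+3, 2+2+1+1, 3+1+1+1}. The candidates containing elements of all these cycle types are (C_3 x C_3) : C_4 (6T10) of order 36, A_6 (6T15) of order 360; the others are excluded. The observed types are precisely the cycle types that occur in (C_3 x C_3) : C_4 (6T10) (apart from the identity). Each of the other remaining candidates has further cycle types, and by the Chebotarev density theorem the matching factorization patterns would occur for a proportion of primes equal to their share of the group: A_6 (6T15) additionally contains elements of type 5+1 (144 of its 360 elements, about 40% of primes). None of the 19 primes tested shows any such pattern (for each of these groups the chance of that is below 10^-4), which rules them out. Hence G = (C_3 x C_3) : C_4 (6T10), of order 36.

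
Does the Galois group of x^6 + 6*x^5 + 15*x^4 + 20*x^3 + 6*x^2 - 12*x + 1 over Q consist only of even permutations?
The polynomial is irreducible of degree 6 over Q. Its discriminant is -306110016, which is not a perfect square. A Galois group lies in the alternating group exactly when the discriminant is a square in Q, so the Galois group (A_4 x C_2) is not contained in A_6.

No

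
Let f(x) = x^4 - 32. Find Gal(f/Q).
The polynomial is an irreducible quartic over Q and its discriminant is -8388608, which is not a perfect square, so the Galois group is not contained in A_4. The resolvent cubic y^3 + 128*y has exactly one rational root, so the Galois group is C_4 or D_4. The quartic remains irreducible over Q(sqrt(disc)), so the group is D_4.

D_4, the dihedral group of order 8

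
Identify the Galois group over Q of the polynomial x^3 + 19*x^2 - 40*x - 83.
The polynomial is an irreducible cubic over Q and its discriminant is 4060225 = 2015^2, a perfect square. For an irreducible cubic, a square discriminant forces the Galois group to be A_3, the cyclic group of order 3.

3T1: C_3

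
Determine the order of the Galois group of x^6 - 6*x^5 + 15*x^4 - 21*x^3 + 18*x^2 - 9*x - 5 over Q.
The degree of the splitting field over Q equals the order of the Galois group, so first determine the group. The polynomial f is an irreducible sextic over Q, so G = Gal(f/Q) is one of the 16 transitive subgroups 6T1, ..., 6T16 of S_6. The discriminant of f is 871199469, which is not a perfect square, so G is not contained in A_6. The transitive groups of degree 6 not contained in A_6 are: C_6 (6T1, order 6), S_3 (6T2, order 6), D_6 (6T3, order 12), C_3 x S_3 (6T5, order 18), A_4 x C_2 (6T6, order 24), S_4 (6T8, order 24), S_3 x S_3 (6T9, order 36), S_4 x C_2 (6T11, order 48), (S_3 x S_3) : C_2 (6T13, order 72), PGL(2,5) (6T14, order 120), S_6 (6T16, order 720). By Dedekind's theorem, for a prime p not dividing disc(f) the degrees of the irreducible factors of f mod p form the cycle type of an element of G. Factoring f modulo the 16 such primes p <= 67 (skipping 3, 7, 29, which divide the discriminant), each new pattern first appears at: mod 2: f = (x^6 + x^4 + x^3 + x + 1), pattern 6; mod 5: f = (x)(x + 1)(x^2 + x + 2)(x^2 + 2x + 3), pattern 2+2+1+1; mod 13: f = (x + 1)(x + 4)(x + 5)(x^3 + 10x^2 + 3x + 3), pattern 3+1+1+1; mod 19: f = (x^2 + 8x + 6)(x^2 + 11x + 1)(x^2 + 13x + 15), pattern 2+2+2; mod 67: f = (x^3 + 64x^2 + 3x + 17)(x^3 + 64x^2 + 3x + 47), pattern 3+3. No other pattern occurs in this range, so the set of observed cycle types is {6, 2+2+1+1, 3+1+1+1, 2+2+2, 3+3}. The candidates containing elements of all these cycle types are S_3 x S_3 (6T9) of order 36, (S_3 x S_3) : C_2 (6T13) of order 72, S_6 (6T16) of order 720; the others are excluded. The observed types are precisely the cycle types that occur in S_3 x S_3 (6T9) (apart from the identity). Each of the other remaining candidates has further cycle types, and by the Chebotarev density theorem the matching factorization patterns would occur for a proportion of primes equal to their share of the group: (S_3 x S_3) : C_2 (6T13) additionally contains elements of type 4+2, 3+2+1, 2+1+1+1+1 (36 of its 72 elements, about 50% of primes); S_6 (6T16) additionally contains elements of type 5+1, 4+2, 4+1+1, 3+2+1, 2+1+1+1+1 (459 of its 720 elements, about 64% of primes). None of the 16 primes tested shows any such pattern (for each of these groups the chance of that is below 10^-4), which rules them out. Hence G = S_3 x S_3 (6T9), of order 36. The Galois group S_3 x S_3 (6T9) has order 36, so the splitting field has degree 36 over Q.

36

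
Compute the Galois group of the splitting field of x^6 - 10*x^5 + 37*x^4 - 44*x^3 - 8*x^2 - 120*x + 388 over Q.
The polynomial f is an irreducible sextic over Q, so G = Gal(f/Q) is one of the 16 transitive subgroups 6T1, ..., 6T16 of S_6. The discriminant of f is -3767550835949568, which is not a perfect square, so G is not contained in A_6. The transitive groups of degree 6 not contained in A_6 are: C_6 (6T1, order 6), S_3 (6T2, order 6), D_6 (6T3, order 12), C_3 x S_3 (6T5, order 18), A_4 x C_2 (6T6, order 24), S_4 (6T8, order 24), S_3 x S_3 (6T9, order 36), S_4 x C_2 (6T11, order 48), (S_3 x S_3) : C_2 (6T13, order 72), PGL(2,5) (6T14, order 120), S_6 (6T16, order 720). By Dedekind's theorem, for a prime p not dividing disc(f) the degrees of the irreducible factors of f mod p form the cycle type of an element of G. Factoring f modulo the 27 such primes p <= 113 (skipping 2, 3, 41, which divide the discriminant), each new pattern first appears at: mod 5: f = (x + 3)(x^2 + 2x + 3)(x^3 + 3x + 2), pattern 3+2+1; mod 7: f = (x^2 + 6x + 6)(x^4 + 5x^3 + x^2 + 4x + 4), pattern 4+2; mod 17: f = (x^3 + 12x^2 + 13x + 4)(x^3 + 12x^2 + 16x + 12), pattern 3+3; mod 19: f = (x^2 + 4x + 8)(x^2 + 9x + 17)(x^2 + 15x + 9), pattern 2+2+2; mod 31: f = (x^6 + 21x^5 + 6x^4 + 18x^3 + 23x^2 + 4x + 16), pattern 6; mod 37: f = (x + 1)(x + 2)(x^2 + 30x + 21)(x^2 + 31x + 11), pattern 2+2+1+1; mod 61: f = (x + 25)(x + 32)(x + 60)(x^3 + 56x^2 + x + 23), pattern 3+1+1+1; mod 113: f = (x + 9)(x + 29)(x + 30)(x + 70)(x^2 + 78x + 62), pattern 2+1+1+1+1. No other pattern occurs in this range, so the set of observed cycle types is {3+2+1, 4+2, 3+3, 2+2+2, 6, 2+2+1+1, 3+1+1+1, 2+1+1+1+1}. The candidates containing elements of all these cycle types are (S_3 x S_3) : C_2 (6T13) of order 72, S_6 (6T16) of order 720; the others are excluded. The observed types are precisely the cycle types that occur in (S_3 x S_3) : C_2 (6T13) (apart from the identity). Each of the other remaining candidates has further cycle types, and by the Chebotarev density theorem the matching factorization patterns would occur for a proportion of primes equal to their share of the group: S_6 (6T16) additionally contains elements of type 5+1, 4+1+1 (234 of its 720 elements, about 32% of primes). None of the 27 primes tested shows any such pattern (for each of these groups the chance of that is below 10^-4), which rules them out. Hence G = (S_3 x S_3) : C_2 (6T13), of order 72.

(S_3 x S_3) : C_2, the group 6T13 of order 72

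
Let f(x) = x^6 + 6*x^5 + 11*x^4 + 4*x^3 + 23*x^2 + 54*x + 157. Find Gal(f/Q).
6T8: S_4

The polynomial f is an irreducible sextic over Q, so G = Gal(f/Q) is one of the 16 transitive subgroups 6T1, ..., 6T16 of S_6. The discriminant of f is -5497558138880000, which is not a perfect square, so G is not contained in A_6. The transitive groups of degree 6 not contained in A_6 are: C_6 (6T1, order 6), S_3 (6T2, order 6), D_6 (6T3, order 12), C_3 x S_3 (6T5, order 18), A_4 x C_2 (6T6, order 24), S_4 (6T8, order 24), S_3 x S_3 (6T9, order 36), S_4 x C_2 (6T11, order 48), (S_3 x S_3) : C_2 (6T13, order 72), PGL(2,5) (6T14, order 120), S_6 (6T16, order 720). By Dedekind's theorem, for a prime p not dividing disc(f) the degrees of the irreducible factors of f mod p form the cycle type of an element of G. Factoring f modulo the 22 such primes p <= 89 (skipping 2, 5, which divide the discriminant), each new pattern first appears at: mod 3: f = (x^3 + x^2 + 2x + 1)(x^3 + 2x^2 + x + 1), pattern 3+3; mod 7: f = (x^2 + 2)(x^2 + 2x + 2)(x^2 + 4x + 6), pattern 2+2+2; mod 13: f = (x + 6)(x + 9)(x^4 + 4x^3 + x^2 + 7x + 7), pattern 4+1+1; mod 43: f = (x + 20)(x + 25)(x^2 + 2x + 17)(x^2 + 2x + 41), pattern 2+2+1+1. No other pattern occurs in this range, so the set of observed cycle types is {3+3, 2+2+2, 4+1+1, 2+2+1+1}. The candidates containing elements of all these cycle types are S_4 (6T8) of order 24, S_4 x C_2 (6T11) of order 48, PGL(2,5) (6T14) of order 120, S_6 (6T16) of order 720; the others are excluded. The observed types are precisely the cycle types that occur in S_4 (6T8) (apart from the identity). Each of the other remaining candidates has further cycle types, and by the Chebotarev density theorem the matching factorization patterns would occur for a proportion of primes equal to their share of the group: S_4 x C_2 (6T11) additionally contains elements of type 6, 4+2, 2+1+1+1+1 (17 of its 48 elements, about 35% of primes); PGL(2,5) (6T14) additionally contains elements of type 6, 5+1 (44 of its 120 elements, about 37% of primes); S_6 (6T16) additionally contains elements of type 6, 5+1, 4+2, 3+2+1, 3+1+1+1, 2+1+1+1+1 (529 of its 720 elements, about 73% of primes). None of the 22 primes tested shows any such pattern (for each of these groups the chance of that is below 10^-4), which rules them out. Hence G = S_4 (6T8), of order 24.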